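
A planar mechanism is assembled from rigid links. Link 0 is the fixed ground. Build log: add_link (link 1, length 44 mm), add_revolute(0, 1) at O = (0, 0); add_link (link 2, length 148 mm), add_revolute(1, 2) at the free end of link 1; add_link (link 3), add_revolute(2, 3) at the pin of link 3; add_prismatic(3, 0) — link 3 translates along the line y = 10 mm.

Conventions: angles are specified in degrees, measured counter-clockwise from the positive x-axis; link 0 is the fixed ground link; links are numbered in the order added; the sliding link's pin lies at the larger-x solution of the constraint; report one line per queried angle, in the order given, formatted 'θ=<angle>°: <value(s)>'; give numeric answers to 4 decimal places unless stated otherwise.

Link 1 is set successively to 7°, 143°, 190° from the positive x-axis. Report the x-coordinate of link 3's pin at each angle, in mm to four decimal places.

geometry: r = 44 mm, L = 148 mm, e = 10 mm
θ=7°: crank pin P = (r cos θ, r sin θ) = (43.672031, 5.362251)
θ=7°: h = r sin θ − e = 5.362251 − 10 = -4.637749
θ=7°: x = r cos θ + √(L² − h²) = 43.672031 + 147.927318 = 191.599348
θ=143°: crank pin P = (r cos θ, r sin θ) = (-35.139962, 26.479861)
θ=143°: h = r sin θ − e = 26.479861 − 10 = 16.479861
θ=143°: x = r cos θ + √(L² − h²) = -35.139962 + 147.079619 = 111.939656
θ=190°: crank pin P = (r cos θ, r sin θ) = (-43.331541, -7.640520)
θ=190°: h = r sin θ − e = -7.640520 − 10 = -17.640520
θ=190°: x = r cos θ + √(L² − h²) = -43.331541 + 146.944929 = 103.613388

θ=7°: 191.5993
θ=143°: 111.9397
θ=190°: 103.6134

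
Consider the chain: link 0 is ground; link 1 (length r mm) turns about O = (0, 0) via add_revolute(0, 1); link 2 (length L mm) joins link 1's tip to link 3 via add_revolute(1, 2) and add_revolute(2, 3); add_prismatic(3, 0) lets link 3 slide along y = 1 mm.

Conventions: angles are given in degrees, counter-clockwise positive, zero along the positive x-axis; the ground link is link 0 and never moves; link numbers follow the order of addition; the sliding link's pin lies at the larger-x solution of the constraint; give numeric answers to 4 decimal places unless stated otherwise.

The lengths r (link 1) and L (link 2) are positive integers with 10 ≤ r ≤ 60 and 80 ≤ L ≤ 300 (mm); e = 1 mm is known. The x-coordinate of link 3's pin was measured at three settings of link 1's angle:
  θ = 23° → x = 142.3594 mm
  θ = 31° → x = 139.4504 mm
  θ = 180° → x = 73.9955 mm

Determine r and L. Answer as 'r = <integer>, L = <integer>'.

constraint per measurement: (x − r cos θ)² + (r sin θ − e)² = L²
subtracting the θ₁ and θ₂ equations cancels the r² and L² terms:
r = (x₁² − x₂²) / (2[(x₁cos θ₁ + e sin θ₁) − (x₂cos θ₂ + e sin θ₂)]) = 36.0000 → r = 36
L² = (x₁ − r cos θ₁)² + (r sin θ₁ − e)² = 12100.0048 → L = 110.0000 → L = 110
check at θ₃=180°: x = 73.9955 (printed 73.9955) ✓

r = 36, L = 110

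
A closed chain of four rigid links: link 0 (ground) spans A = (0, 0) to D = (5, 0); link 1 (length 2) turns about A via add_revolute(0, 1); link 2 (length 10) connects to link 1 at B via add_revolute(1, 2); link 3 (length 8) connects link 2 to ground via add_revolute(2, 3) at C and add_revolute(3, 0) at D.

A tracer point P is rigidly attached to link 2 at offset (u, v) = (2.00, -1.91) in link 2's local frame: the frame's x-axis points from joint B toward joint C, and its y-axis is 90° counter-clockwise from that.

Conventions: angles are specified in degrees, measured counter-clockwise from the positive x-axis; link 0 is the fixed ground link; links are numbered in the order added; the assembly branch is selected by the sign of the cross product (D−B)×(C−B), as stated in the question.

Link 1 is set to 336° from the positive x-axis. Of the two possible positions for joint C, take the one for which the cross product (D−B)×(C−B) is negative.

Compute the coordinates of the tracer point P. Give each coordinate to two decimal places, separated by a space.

A=(0,0), D=(5.00,0)
B = A + 2.00·(cos336°, sin336°) = (1.8271, -0.8135)
|BD| = 3.2755
circle(B,10.00) ∩ circle(D,8.00): a=7.1331, h=7.0085
  candidates: C₊=(6.9961,7.7470) cross=22.957; C₋=(10.4772,-5.8309) cross=-22.957
  branch - wants cross < 0 → take C=(10.4772,-5.8309) (cross=-22.957)
ex = (C−B)/|BC| = (0.8650,-0.5017); ey = (0.5017,0.8650)
P = B + 2.00·ex + -1.91·ey = (2.5988,-3.4691)

2.60 -3.47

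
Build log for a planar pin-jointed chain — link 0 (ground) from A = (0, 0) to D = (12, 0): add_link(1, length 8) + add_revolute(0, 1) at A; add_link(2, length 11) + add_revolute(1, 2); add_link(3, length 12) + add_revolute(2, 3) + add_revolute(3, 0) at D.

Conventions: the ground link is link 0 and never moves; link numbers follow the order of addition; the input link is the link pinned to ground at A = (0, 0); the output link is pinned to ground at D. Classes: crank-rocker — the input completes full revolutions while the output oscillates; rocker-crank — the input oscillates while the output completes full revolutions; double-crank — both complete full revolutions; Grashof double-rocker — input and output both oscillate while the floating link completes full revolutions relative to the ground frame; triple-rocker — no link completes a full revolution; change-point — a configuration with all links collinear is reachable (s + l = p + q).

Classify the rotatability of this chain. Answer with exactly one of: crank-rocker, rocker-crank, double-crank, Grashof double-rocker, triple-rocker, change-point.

lengths: ground=12, input=8, coupler=11, output=12
sorted: s=8 (shortest), l=12 (longest), p+q=23
s + l = 20 vs p + q = 23
s + l < p + q (Grashof) with shortest = input link → crank-rocker

crank-rocker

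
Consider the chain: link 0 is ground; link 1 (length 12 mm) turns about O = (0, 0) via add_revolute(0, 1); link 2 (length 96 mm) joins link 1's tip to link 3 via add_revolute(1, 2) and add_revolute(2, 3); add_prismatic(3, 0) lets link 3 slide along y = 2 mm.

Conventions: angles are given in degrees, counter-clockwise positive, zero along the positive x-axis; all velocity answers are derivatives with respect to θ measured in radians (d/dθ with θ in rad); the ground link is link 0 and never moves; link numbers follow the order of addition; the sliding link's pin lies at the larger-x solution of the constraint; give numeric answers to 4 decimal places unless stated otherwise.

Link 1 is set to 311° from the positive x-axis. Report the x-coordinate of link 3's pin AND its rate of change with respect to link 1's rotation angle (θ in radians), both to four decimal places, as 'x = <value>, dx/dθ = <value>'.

geometry: r = 12 mm, L = 96 mm, e = 2 mm
crank pin P = (r cos θ, r sin θ) = (7.872708, -9.056515)
h = r sin θ − e = -9.056515 − 2 = -11.056515
x = r cos θ + √(L² − h²) = 7.872708 + 95.361174 = 103.233882
dx/dθ = −r sin θ − h·r cos θ/√(L² − h²) (θ in radians; h = -11.056515) = 9.969305

x = 103.2339, dx/dθ = 9.9693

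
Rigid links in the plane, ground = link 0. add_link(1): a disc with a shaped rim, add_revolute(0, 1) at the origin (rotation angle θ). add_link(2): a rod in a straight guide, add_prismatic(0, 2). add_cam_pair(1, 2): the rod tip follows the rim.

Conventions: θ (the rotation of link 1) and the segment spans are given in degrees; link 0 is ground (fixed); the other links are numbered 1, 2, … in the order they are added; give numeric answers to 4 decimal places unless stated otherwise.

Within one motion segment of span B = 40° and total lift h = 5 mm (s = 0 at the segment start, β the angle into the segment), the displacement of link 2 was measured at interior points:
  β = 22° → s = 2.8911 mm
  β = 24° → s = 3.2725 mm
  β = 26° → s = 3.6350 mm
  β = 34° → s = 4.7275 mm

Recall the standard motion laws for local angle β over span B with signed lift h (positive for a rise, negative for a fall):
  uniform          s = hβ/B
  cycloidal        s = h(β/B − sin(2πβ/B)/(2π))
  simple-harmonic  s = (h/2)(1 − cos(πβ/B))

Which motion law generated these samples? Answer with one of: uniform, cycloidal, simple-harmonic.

candidates at β/B = r: uniform s = h·r (linear in β); cycloidal s = h·(r − sin(2πr)/(2π)); simple-harmonic s = (h/2)(1 − cos(πr))
β=22°: printed 2.8911 | uniform 2.7500, cycloidal 2.9959, simple-harmonic 2.8911
β=24°: printed 3.2725 | uniform 3.0000, cycloidal 3.4677, simple-harmonic 3.2725
β=26°: printed 3.6350 | uniform 3.2500, cycloidal 3.8938, simple-harmonic 3.6350
β=34°: printed 4.7275 | uniform 4.2500, cycloidal 4.8938, simple-harmonic 4.7275
only one law matches every sample → simple-harmonic

simple-harmonic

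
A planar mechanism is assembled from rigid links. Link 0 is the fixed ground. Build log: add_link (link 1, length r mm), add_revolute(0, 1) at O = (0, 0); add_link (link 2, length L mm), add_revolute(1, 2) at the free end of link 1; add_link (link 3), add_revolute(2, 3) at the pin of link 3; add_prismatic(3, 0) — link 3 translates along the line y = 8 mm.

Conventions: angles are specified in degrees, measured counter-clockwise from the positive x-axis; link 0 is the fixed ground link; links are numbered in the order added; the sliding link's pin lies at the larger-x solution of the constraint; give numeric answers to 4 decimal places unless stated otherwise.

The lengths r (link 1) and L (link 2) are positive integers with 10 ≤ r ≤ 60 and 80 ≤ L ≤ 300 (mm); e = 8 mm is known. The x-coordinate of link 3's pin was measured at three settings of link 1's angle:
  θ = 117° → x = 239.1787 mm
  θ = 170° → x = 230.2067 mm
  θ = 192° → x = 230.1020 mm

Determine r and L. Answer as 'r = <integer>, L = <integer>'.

constraint per measurement: (x − r cos θ)² + (r sin θ − e)² = L²
subtracting the θ₁ and θ₂ equations cancels the r² and L² terms:
r = (x₁² − x₂²) / (2[(x₁cos θ₁ + e sin θ₁) − (x₂cos θ₂ + e sin θ₂)]) = 16.9999 → r = 17
L² = (x₁ − r cos θ₁)² + (r sin θ₁ − e)² = 61008.9819 → L = 247.0000 → L = 247
check at θ₃=192°: x = 230.1020 (printed 230.1020) ✓

r = 17, L = 247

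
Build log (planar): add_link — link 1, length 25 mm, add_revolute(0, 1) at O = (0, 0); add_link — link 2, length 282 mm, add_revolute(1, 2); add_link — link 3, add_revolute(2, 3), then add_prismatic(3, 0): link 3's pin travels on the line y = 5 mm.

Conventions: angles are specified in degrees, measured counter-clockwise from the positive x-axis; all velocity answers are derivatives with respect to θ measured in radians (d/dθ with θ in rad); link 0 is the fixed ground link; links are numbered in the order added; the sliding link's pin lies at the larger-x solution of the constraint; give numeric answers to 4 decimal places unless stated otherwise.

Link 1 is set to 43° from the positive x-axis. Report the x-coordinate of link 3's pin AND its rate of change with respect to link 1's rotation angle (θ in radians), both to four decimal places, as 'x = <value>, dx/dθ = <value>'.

geometry: r = 25 mm, L = 282 mm, e = 5 mm
crank pin P = (r cos θ, r sin θ) = (18.283843, 17.049959)
h = r sin θ − e = 17.049959 − 5 = 12.049959
x = r cos θ + √(L² − h²) = 18.283843 + 281.742433 = 300.026275
dx/dθ = −r sin θ − h·r cos θ/√(L² − h²) (θ in radians; h = 12.049959) = -17.831948

x = 300.0263, dx/dθ = -17.8319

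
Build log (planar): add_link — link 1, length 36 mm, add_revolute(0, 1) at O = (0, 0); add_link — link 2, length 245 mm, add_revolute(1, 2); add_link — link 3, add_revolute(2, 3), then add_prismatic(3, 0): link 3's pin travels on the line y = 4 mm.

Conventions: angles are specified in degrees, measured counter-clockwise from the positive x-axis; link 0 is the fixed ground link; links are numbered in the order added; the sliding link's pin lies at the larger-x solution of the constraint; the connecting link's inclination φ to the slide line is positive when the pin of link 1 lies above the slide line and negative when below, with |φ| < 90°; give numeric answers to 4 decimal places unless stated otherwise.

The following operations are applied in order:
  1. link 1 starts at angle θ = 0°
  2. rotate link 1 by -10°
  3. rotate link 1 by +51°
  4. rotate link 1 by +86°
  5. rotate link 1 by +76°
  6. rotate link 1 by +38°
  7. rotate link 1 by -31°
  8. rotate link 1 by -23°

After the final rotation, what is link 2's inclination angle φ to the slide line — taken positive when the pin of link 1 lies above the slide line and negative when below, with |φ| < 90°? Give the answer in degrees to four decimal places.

geometry: r = 36 mm, L = 245 mm, e = 4 mm; θ starts at 0°
rotate link 1 by -10°: θ ← 0° -10° = -10°
rotate link 1 by +51°: θ ← -10° +51° = 41°
rotate link 1 by +86°: θ ← 41° +86° = 127°
rotate link 1 by +76°: θ ← 127° +76° = 203°
rotate link 1 by +38°: θ ← 203° +38° = 241°
rotate link 1 by -31°: θ ← 241° -31° = 210°
rotate link 1 by -23°: θ ← 210° -23° = 187°
h = r sin θ − e = -4.387296 − 4 = -8.387296
sin φ = h / L = -8.387296 / 245 = -0.03423386
φ = arcsin(-0.03423386) = -1.961839°

-1.9618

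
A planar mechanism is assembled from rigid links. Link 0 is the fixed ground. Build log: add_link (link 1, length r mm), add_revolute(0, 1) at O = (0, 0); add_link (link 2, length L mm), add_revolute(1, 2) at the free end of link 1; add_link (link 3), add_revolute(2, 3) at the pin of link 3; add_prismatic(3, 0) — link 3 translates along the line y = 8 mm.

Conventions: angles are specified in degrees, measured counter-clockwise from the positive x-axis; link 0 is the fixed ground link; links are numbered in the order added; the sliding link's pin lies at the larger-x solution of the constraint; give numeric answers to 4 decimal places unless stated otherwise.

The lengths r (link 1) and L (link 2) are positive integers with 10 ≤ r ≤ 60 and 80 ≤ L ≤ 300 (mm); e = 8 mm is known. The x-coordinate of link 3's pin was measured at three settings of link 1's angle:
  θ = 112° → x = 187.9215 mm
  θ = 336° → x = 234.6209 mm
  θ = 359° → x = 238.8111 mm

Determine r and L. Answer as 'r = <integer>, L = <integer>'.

constraint per measurement: (x − r cos θ)² + (r sin θ − e)² = L²
subtracting the θ₁ and θ₂ equations cancels the r² and L² terms:
r = (x₁² − x₂²) / (2[(x₁cos θ₁ + e sin θ₁) − (x₂cos θ₂ + e sin θ₂)]) = 36.0000 → r = 36
L² = (x₁ − r cos θ₁)² + (r sin θ₁ − e)² = 41208.9898 → L = 203.0000 → L = 203
check at θ₃=359°: x = 238.8111 (printed 238.8111) ✓

r = 36, L = 203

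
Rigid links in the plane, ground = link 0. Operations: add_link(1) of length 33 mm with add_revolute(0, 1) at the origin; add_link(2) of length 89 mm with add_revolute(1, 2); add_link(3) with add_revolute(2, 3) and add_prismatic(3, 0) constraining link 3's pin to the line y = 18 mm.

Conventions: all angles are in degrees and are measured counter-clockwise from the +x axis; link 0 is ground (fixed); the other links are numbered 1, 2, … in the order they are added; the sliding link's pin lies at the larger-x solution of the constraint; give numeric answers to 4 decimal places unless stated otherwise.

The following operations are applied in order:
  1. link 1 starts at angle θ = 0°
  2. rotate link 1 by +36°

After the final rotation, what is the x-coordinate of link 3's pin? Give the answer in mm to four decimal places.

geometry: r = 33 mm, L = 89 mm, e = 18 mm; θ starts at 0°
rotate link 1 by +36°: θ ← 0° +36° = 36°
crank pin P = (r cos θ, r sin θ) = (26.697561, 19.396913)
h = r sin θ − e = 19.396913 − 18 = 1.396913
x = r cos θ + √(L² − h²) = 26.697561 + 88.989037 = 115.686597

115.6866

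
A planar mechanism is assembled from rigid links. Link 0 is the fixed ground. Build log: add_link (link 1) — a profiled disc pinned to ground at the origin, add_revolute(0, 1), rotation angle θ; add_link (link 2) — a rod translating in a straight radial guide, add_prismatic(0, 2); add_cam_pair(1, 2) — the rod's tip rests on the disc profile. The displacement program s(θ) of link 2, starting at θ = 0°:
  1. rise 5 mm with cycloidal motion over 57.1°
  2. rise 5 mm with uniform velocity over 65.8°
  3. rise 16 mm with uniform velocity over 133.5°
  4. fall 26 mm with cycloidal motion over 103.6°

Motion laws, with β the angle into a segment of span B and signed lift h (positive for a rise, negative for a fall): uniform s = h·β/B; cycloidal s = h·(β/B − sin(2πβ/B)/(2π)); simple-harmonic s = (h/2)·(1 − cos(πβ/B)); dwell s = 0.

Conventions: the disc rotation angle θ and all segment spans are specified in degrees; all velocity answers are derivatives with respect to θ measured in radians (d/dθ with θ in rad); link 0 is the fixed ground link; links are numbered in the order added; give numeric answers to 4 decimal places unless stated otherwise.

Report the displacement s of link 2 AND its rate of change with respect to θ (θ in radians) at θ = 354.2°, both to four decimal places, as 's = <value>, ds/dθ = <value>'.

seg 1 [0°–57.1°] cycloidal, h=5: full span → s += 5 → s = 5.0000
seg 2 [57.1°–122.9°] uniform, h=5: full span → s += 5 → s = 10.0000
seg 3 [122.9°–256.4°] uniform, h=16: full span → s += 16 → s = 26.0000
seg 4 [256.4°–360°] cycloidal, h=-26: θ=354.2° here. β=97.8, B=103.6. -26·(0.9440 − sin(2π·0.9440)/(2π)) = -25.9702 → s = 0.0298
velocity in seg [256.4°–360°] (cycloidal), θ in radians: β = 97.8° = 1.7069 rad, B = 103.6° = 1.8082 rad; ds/dθ = (h/B)(1 − cos(2πβ/B)) = ((-26)/1.8082)(1 − cos(2π·0.9440)) = -0.880480 mm/rad

s = 0.0298, ds/dθ = -0.8805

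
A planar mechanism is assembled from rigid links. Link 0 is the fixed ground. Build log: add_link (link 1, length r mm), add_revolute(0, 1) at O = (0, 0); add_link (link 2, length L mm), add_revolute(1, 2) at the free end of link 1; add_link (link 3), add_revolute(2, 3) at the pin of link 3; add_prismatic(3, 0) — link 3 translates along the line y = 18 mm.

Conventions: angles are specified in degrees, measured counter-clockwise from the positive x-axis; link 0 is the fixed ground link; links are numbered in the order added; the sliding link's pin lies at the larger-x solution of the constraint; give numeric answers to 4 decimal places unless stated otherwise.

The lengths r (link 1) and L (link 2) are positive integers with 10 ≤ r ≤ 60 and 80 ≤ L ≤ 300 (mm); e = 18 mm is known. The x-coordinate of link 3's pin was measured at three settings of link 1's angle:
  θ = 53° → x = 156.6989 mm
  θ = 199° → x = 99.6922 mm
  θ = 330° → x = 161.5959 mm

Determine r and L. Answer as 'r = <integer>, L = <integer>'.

constraint per measurement: (x − r cos θ)² + (r sin θ − e)² = L²
subtracting the θ₁ and θ₂ equations cancels the r² and L² terms:
r = (x₁² − x₂²) / (2[(x₁cos θ₁ + e sin θ₁) − (x₂cos θ₂ + e sin θ₂)]) = 35.0000 → r = 35
L² = (x₁ − r cos θ₁)² + (r sin θ₁ − e)² = 18496.0019 → L = 136.0000 → L = 136
check at θ₃=330°: x = 161.5959 (printed 161.5959) ✓

r = 35, L = 136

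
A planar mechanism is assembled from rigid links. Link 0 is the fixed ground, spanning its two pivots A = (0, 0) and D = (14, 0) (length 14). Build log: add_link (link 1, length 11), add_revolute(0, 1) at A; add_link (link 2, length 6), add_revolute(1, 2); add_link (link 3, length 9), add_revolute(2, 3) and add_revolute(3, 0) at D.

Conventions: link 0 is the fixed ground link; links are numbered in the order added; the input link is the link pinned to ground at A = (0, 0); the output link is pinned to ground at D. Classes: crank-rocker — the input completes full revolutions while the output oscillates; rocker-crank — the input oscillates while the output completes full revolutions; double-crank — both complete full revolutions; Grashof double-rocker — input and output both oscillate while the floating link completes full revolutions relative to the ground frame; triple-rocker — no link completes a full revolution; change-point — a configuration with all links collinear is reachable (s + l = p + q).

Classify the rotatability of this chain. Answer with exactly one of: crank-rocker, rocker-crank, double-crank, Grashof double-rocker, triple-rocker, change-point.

lengths: ground=14, input=11, coupler=6, output=9
sorted: s=6 (shortest), l=14 (longest), p+q=20
s + l = 20 vs p + q = 20
s + l = p + q → change-point (collinear configuration reachable)

change-point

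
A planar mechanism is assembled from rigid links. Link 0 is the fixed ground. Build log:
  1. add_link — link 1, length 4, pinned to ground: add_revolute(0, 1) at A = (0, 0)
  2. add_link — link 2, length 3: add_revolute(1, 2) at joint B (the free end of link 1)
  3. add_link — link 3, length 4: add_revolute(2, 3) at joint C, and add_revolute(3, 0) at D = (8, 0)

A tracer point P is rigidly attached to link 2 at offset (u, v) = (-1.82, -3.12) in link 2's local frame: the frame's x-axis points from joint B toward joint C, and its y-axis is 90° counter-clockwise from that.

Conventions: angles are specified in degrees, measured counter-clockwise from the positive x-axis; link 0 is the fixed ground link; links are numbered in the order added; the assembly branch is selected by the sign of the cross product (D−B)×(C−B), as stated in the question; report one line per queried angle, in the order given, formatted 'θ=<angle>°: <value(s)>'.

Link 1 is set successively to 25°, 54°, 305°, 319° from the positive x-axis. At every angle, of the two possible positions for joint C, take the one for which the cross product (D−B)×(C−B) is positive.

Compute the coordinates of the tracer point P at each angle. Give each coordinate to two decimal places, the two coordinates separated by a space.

A=(0,0), D=(8.00,0)
θ=25°: B = A + 4.00·(cos25°, sin25°) = (3.6252, 1.6905)
θ=25°: |BD| = 4.6900
θ=25°: circle(B,3.00) ∩ circle(D,4.00): a=1.5987, h=2.5385
θ=25°:   candidates: C₊=(6.0315,3.4821) cross=11.906; C₋=(4.2015,-1.2537) cross=-11.906
θ=25°:   branch + wants cross > 0 → take C=(6.0315,3.4821) (cross=11.906)
θ=25°: ex = (C−B)/|BC| = (0.8021,0.5972); ey = (-0.5972,0.8021)
θ=25°: P = B + -1.82·ex + -3.12·ey = (4.0287,-1.8990)
θ=54°: B = A + 4.00·(cos54°, sin54°) = (2.3511, 3.2361)
θ=54°: |BD| = 6.5101
θ=54°: circle(B,3.00) ∩ circle(D,4.00): a=2.7174, h=1.2710
θ=54°:   candidates: C₊=(5.3409,2.9882) cross=8.275; C₋=(4.0773,0.7824) cross=-8.275
θ=54°:   branch + wants cross > 0 → take C=(5.3409,2.9882) (cross=8.275)
θ=54°: ex = (C−B)/|BC| = (0.9966,-0.0826); ey = (0.0826,0.9966)
θ=54°: P = B + -1.82·ex + -3.12·ey = (0.2795,0.2771)
θ=305°: B = A + 4.00·(cos305°, sin305°) = (2.2943, -3.2766)
θ=305°: |BD| = 6.5796
θ=305°: circle(B,3.00) ∩ circle(D,4.00): a=2.7579, h=1.1808
θ=305°:   candidates: C₊=(4.0978,-0.8793) cross=7.769; C₋=(5.2739,-2.9272) cross=-7.769
θ=305°:   branch + wants cross > 0 → take C=(4.0978,-0.8793) (cross=7.769)
θ=305°: ex = (C−B)/|BC| = (0.6012,0.7991); ey = (-0.7991,0.6012)
θ=305°: P = B + -1.82·ex + -3.12·ey = (3.6934,-6.6067)
θ=319°: B = A + 4.00·(cos319°, sin319°) = (3.0188, -2.6242)
θ=319°: |BD| = 5.6301
θ=319°: circle(B,3.00) ∩ circle(D,4.00): a=2.1934, h=2.0467
θ=319°:   candidates: C₊=(4.0055,0.2089) cross=11.523; C₋=(5.9134,-3.4126) cross=-11.523
θ=319°:   branch + wants cross > 0 → take C=(4.0055,0.2089) (cross=11.523)
θ=319°: ex = (C−B)/|BC| = (0.3289,0.9444); ey = (-0.9444,0.3289)
θ=319°: P = B + -1.82·ex + -3.12·ey = (5.3667,-5.3691)

θ=25°: 4.03 -1.90
θ=54°: 0.28 0.28
θ=305°: 3.69 -6.61
θ=319°: 5.37 -5.37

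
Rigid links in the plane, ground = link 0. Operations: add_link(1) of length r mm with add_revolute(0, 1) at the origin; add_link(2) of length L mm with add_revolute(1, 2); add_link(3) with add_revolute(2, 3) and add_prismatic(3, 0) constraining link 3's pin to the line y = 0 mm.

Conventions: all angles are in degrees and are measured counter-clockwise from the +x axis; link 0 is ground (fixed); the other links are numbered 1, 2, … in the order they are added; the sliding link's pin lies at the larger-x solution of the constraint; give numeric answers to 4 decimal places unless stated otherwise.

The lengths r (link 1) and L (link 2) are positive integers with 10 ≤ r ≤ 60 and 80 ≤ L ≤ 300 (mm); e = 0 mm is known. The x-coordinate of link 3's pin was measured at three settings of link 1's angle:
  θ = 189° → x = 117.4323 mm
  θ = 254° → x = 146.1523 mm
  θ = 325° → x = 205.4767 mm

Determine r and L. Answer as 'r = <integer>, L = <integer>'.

constraint per measurement: (x − r cos θ)² + (r sin θ − e)² = L²
subtracting the θ₁ and θ₂ equations cancels the r² and L² terms:
r = (x₁² − x₂²) / (2[(x₁cos θ₁ + e sin θ₁) − (x₂cos θ₂ + e sin θ₂)]) = 50.0000 → r = 50
L² = (x₁ − r cos θ₁)² + (r sin θ₁ − e)² = 27888.9964 → L = 167.0000 → L = 167
check at θ₃=325°: x = 205.4767 (printed 205.4767) ✓

r = 50, L = 167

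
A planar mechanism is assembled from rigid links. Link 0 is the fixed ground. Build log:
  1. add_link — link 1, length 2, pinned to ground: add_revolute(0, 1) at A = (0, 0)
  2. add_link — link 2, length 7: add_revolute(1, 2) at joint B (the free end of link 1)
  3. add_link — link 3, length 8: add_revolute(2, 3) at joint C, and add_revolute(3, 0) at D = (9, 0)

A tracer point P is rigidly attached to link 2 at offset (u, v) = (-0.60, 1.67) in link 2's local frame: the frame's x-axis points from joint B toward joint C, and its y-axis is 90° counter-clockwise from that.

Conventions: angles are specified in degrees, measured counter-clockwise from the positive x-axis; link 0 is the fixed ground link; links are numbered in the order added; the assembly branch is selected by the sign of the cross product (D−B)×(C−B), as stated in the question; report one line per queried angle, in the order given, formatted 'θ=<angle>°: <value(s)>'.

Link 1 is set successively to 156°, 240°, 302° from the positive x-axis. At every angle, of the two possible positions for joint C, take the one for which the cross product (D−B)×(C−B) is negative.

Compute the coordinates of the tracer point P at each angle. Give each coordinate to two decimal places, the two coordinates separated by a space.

A=(0,0), D=(9.00,0)
θ=156°: B = A + 2.00·(cos156°, sin156°) = (-1.8271, 0.8135)
θ=156°: |BD| = 10.8576
θ=156°: circle(B,7.00) ∩ circle(D,8.00): a=4.7380, h=5.1528
θ=156°:   candidates: C₊=(3.2837,5.5968) cross=55.947; C₋=(2.5116,-4.6798) cross=-55.947
θ=156°:   branch - wants cross < 0 → take C=(2.5116,-4.6798) (cross=-55.947)
θ=156°: ex = (C−B)/|BC| = (0.6198,-0.7848); ey = (0.7848,0.6198)
θ=156°: P = B + -0.60·ex + 1.67·ey = (-0.8884,2.3194)
θ=240°: B = A + 2.00·(cos240°, sin240°) = (-1.0000, -1.7321)
θ=240°: |BD| = 10.1489
θ=240°: circle(B,7.00) ∩ circle(D,8.00): a=4.3354, h=5.4958
θ=240°:   candidates: C₊=(2.3339,4.4230) cross=55.776; C₋=(4.2098,-6.4073) cross=-55.776
θ=240°:   branch - wants cross < 0 → take C=(4.2098,-6.4073) (cross=-55.776)
θ=240°: ex = (C−B)/|BC| = (0.7443,-0.6679); ey = (0.6679,0.7443)
θ=240°: P = B + -0.60·ex + 1.67·ey = (-0.3312,-0.0884)
θ=302°: B = A + 2.00·(cos302°, sin302°) = (1.0598, -1.6961)
θ=302°: |BD| = 8.1193
θ=302°: circle(B,7.00) ∩ circle(D,8.00): a=3.1359, h=6.2583
θ=302°:   candidates: C₊=(2.8192,5.0792) cross=50.813; C₋=(5.4339,-7.1612) cross=-50.813
θ=302°:   branch - wants cross < 0 → take C=(5.4339,-7.1612) (cross=-50.813)
θ=302°: ex = (C−B)/|BC| = (0.6249,-0.7807); ey = (0.7807,0.6249)
θ=302°: P = B + -0.60·ex + 1.67·ey = (1.9887,-0.1841)

θ=156°: -0.89 2.32
θ=240°: -0.33 -0.09
θ=302°: 1.99 -0.18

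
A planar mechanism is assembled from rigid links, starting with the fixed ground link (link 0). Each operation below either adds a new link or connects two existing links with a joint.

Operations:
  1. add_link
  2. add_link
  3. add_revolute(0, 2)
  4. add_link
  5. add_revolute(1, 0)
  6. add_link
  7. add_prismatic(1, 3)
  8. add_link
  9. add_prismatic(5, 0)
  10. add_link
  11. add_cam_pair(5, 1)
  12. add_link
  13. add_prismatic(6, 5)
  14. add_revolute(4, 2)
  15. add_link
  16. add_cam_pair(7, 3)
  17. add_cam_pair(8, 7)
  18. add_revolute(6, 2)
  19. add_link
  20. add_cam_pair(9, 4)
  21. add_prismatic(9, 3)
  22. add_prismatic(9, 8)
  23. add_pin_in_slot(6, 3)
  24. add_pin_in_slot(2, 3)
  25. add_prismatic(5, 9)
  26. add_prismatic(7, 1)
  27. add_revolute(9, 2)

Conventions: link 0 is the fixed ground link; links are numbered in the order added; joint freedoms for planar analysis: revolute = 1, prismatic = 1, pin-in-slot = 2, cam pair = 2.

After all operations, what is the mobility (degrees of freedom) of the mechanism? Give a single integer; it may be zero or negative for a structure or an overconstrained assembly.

(L,J1,J2)=(1,0,0); link0 fixed
link1: (2,0,0)
link2: (3,0,0)
R 0-2 [J1]: (3,1,0)
link3: (4,1,0)
R 1-0 [J1]: (4,2,0)
link4: (5,2,0)
P 1-3 [J1]: (5,3,0)
link5: (6,3,0)
P 5-0 [J1]: (6,4,0)
link6: (7,4,0)
C 5-1 [J2]: (7,4,1)
link7: (8,4,1)
P 6-5 [J1]: (8,5,1)
R 4-2 [J1]: (8,6,1)
link8: (9,6,1)
C 7-3 [J2]: (9,6,2)
C 8-7 [J2]: (9,6,3)
R 6-2 [J1]: (9,7,3)
link9: (10,7,3)
C 9-4 [J2]: (10,7,4)
P 9-3 [J1]: (10,8,4)
P 9-8 [J1]: (10,9,4)
PS 6-3 [J2]: (10,9,5)
PS 2-3 [J2]: (10,9,6)
P 5-9 [J1]: (10,10,6)
P 7-1 [J1]: (10,11,6)
R 9-2 [J1]: (10,12,6)
Grübler: 3·9 − 2·12 − 6 = -3

M = -3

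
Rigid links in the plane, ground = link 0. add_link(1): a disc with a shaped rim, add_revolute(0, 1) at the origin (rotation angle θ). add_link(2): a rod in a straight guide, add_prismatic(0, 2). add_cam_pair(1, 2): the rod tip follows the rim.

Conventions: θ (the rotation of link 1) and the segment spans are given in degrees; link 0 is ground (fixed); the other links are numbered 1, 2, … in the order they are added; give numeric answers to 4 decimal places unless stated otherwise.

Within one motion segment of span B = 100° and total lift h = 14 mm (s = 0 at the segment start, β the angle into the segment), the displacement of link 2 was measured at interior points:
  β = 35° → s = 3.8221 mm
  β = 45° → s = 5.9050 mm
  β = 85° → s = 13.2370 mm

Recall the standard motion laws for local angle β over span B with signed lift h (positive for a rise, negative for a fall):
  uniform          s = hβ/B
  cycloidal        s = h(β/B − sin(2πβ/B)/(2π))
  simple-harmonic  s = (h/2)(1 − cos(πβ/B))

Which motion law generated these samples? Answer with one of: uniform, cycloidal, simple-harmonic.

candidates at β/B = r: uniform s = h·r (linear in β); cycloidal s = h·(r − sin(2πr)/(2π)); simple-harmonic s = (h/2)(1 − cos(πr))
β=35°: printed 3.8221 | uniform 4.9000, cycloidal 3.0974, simple-harmonic 3.8221
β=45°: printed 5.9050 | uniform 6.3000, cycloidal 5.6115, simple-harmonic 5.9050
β=85°: printed 13.2370 | uniform 11.9000, cycloidal 13.7026, simple-harmonic 13.2370
only one law matches every sample → simple-harmonic

simple-harmonic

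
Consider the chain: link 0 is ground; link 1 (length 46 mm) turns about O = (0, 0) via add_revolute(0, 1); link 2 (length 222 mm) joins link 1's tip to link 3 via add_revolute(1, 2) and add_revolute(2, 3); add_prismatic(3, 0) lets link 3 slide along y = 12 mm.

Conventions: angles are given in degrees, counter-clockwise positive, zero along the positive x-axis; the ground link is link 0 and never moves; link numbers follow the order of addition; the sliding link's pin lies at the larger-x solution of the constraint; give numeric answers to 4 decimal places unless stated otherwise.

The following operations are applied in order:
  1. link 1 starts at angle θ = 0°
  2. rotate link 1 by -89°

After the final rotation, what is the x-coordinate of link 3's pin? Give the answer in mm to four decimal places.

geometry: r = 46 mm, L = 222 mm, e = 12 mm; θ starts at 0°
rotate link 1 by -89°: θ ← 0° -89° = -89°
crank pin P = (r cos θ, r sin θ) = (0.802811, -45.992994)
h = r sin θ − e = -45.992994 − 12 = -57.992994
x = r cos θ + √(L² − h²) = 0.802811 + 214.291420 = 215.094231

215.0942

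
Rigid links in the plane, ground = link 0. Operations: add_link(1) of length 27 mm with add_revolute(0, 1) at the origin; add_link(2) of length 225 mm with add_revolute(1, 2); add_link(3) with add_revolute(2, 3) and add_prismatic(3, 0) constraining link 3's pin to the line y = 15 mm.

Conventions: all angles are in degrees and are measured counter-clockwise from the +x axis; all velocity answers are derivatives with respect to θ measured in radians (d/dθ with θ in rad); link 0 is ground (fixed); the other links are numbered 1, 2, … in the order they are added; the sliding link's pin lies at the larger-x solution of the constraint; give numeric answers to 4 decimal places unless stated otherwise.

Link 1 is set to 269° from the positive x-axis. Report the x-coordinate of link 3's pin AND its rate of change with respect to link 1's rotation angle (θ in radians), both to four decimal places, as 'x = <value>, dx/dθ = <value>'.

geometry: r = 27 mm, L = 225 mm, e = 15 mm
crank pin P = (r cos θ, r sin θ) = (-0.471215, -26.995888)
h = r sin θ − e = -26.995888 − 15 = -41.995888
x = r cos θ + √(L² − h²) = -0.471215 + 221.046026 = 220.574811
dx/dθ = −r sin θ − h·r cos θ/√(L² − h²) (θ in radians; h = -41.995888) = 26.906363

x = 220.5748, dx/dθ = 26.9064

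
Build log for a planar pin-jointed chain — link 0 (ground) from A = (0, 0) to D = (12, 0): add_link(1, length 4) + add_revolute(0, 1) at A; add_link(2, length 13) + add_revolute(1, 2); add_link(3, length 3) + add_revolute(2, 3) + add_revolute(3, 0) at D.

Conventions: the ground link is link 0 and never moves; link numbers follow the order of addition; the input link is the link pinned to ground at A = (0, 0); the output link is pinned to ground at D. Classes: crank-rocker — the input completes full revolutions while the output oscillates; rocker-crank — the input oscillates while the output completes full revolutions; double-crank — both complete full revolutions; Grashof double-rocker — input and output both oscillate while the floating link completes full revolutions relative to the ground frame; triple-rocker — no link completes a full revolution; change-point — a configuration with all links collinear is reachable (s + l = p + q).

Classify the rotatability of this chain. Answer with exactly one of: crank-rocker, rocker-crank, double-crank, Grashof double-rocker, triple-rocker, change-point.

lengths: ground=12, input=4, coupler=13, output=3
sorted: s=3 (shortest), l=13 (longest), p+q=16
s + l = 16 vs p + q = 16
s + l = p + q → change-point (collinear configuration reachable)

change-point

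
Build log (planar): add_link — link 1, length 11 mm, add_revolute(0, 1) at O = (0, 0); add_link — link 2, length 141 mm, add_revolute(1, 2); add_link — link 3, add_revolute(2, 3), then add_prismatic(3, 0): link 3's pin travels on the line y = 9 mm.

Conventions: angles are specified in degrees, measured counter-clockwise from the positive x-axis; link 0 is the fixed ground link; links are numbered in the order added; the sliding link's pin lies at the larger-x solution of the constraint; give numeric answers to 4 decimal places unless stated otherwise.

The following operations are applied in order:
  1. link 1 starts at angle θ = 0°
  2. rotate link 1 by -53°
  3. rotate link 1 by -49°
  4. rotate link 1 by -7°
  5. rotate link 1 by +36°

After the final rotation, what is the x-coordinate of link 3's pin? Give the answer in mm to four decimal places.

geometry: r = 11 mm, L = 141 mm, e = 9 mm; θ starts at 0°
rotate link 1 by -53°: θ ← 0° -53° = -53°
rotate link 1 by -49°: θ ← -53° -49° = -102°
rotate link 1 by -7°: θ ← -102° -7° = -109°
rotate link 1 by +36°: θ ← -109° +36° = -73°
crank pin P = (r cos θ, r sin θ) = (3.216089, -10.519352)
h = r sin θ − e = -10.519352 − 9 = -19.519352
x = r cos θ + √(L² − h²) = 3.216089 + 139.642382 = 142.858471

142.8585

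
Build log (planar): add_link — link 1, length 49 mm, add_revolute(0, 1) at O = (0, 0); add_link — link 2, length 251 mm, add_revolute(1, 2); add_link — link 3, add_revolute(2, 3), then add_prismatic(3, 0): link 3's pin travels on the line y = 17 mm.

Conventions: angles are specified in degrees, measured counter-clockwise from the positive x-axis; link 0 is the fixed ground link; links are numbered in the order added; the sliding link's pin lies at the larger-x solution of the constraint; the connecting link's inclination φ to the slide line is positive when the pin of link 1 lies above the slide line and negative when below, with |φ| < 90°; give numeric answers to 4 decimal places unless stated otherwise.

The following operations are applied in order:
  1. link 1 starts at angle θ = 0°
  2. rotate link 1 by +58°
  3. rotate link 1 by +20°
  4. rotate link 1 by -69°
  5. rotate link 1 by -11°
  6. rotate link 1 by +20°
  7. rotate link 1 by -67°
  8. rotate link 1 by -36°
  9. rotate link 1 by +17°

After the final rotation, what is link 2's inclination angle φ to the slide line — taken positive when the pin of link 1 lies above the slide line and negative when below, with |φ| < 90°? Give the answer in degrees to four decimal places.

geometry: r = 49 mm, L = 251 mm, e = 17 mm; θ starts at 0°
rotate link 1 by +58°: θ ← 0° +58° = 58°
rotate link 1 by +20°: θ ← 58° +20° = 78°
rotate link 1 by -69°: θ ← 78° -69° = 9°
rotate link 1 by -11°: θ ← 9° -11° = -2°
rotate link 1 by +20°: θ ← -2° +20° = 18°
rotate link 1 by -67°: θ ← 18° -67° = -49°
rotate link 1 by -36°: θ ← -49° -36° = -85°
rotate link 1 by +17°: θ ← -85° +17° = -68°
h = r sin θ − e = -45.432009 − 17 = -62.432009
sin φ = h / L = -62.432009 / 251 = -0.24873310
φ = arcsin(-0.24873310) = -14.402556°

-14.4026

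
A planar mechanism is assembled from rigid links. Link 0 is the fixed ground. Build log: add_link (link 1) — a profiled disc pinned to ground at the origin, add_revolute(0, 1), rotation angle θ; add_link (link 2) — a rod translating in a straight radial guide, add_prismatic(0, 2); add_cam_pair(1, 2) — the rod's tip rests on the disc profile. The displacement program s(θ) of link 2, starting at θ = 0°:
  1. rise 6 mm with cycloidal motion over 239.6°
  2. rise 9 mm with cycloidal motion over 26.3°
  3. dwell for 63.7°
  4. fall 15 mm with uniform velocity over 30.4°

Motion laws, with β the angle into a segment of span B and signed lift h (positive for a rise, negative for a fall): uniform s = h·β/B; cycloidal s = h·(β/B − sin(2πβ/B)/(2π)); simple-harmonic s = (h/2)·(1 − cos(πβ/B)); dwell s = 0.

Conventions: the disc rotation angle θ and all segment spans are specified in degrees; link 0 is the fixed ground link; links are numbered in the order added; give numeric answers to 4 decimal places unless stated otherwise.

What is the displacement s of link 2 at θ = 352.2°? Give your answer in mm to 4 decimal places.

seg 1 [0°–239.6°] cycloidal, h=6: full span → s += 6 → s = 6.0000
seg 2 [239.6°–265.9°] cycloidal, h=9: full span → s += 9 → s = 15.0000
seg 3 [265.9°–329.6°] dwell: s stays 15.0000
seg 4 [329.6°–360°] uniform, h=-15: θ=352.2° here. β=22.6, B=30.4. -15·22.6/30.4 = -11.1513 → s = 3.8487

3.8487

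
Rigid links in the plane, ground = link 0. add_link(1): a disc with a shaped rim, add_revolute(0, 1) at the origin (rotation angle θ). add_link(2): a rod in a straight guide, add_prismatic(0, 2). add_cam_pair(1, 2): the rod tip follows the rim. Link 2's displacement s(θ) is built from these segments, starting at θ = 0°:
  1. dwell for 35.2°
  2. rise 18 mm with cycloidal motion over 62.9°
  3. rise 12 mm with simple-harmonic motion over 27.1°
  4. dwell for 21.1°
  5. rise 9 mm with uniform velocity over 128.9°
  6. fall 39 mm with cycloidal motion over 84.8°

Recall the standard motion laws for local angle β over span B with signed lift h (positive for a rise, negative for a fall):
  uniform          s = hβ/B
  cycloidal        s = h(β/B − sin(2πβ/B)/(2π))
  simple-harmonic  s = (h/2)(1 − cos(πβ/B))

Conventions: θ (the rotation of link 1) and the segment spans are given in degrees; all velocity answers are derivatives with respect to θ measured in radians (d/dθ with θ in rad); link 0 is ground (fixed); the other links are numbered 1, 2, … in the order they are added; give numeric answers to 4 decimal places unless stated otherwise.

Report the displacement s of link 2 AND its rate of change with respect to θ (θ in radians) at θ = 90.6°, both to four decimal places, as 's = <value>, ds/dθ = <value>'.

segment 1 (0° to 35.2°, dwell): s unchanged at 0.0000
θ = 90.6° falls in segment 2 (35.2° to 98.1°, cycloidal, h = 18): β = 90.6 − 35.2 = 55.4°, B = 62.9°; Δs = 18·(0.8808 − sin(2π·0.8808)/(2π)) = 17.8048; s = 0.0000 + 17.8048 = 17.8048
velocity in seg [35.2°–98.1°] (cycloidal), θ in radians: β = 55.4° = 0.9669 rad, B = 62.9° = 1.0978 rad; ds/dθ = (h/B)(1 − cos(2πβ/B)) = (18/1.0978)(1 − cos(2π·0.8808)) = 4.390218 mm/rad

s = 17.8048, ds/dθ = 4.3902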